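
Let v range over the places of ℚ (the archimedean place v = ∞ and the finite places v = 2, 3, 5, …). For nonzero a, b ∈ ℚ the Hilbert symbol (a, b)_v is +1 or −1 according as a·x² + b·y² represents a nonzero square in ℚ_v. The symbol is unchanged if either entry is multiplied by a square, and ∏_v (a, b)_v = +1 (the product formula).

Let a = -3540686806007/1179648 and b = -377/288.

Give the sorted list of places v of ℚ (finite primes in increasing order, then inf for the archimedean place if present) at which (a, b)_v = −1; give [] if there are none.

Mod squares: a ≡ -294814, b ≡ -754. Check v ∈ {∞, 2, 3, 13, 17, 23, 29}.
v=23: a=23^1·(≡9), b=23^0·(≡5) mod 23; (9|23)=+1, (5|23)=-1; (−1)^{1·0·11}·(+1)^0·(-1)^1 = -1.
v=13: a=13^5·(≡6), b=13^1·(≡5) mod 13; (6|13)=-1, (5|13)=-1; (−1)^{5·1·6}·(-1)^1·(-1)^5 = +1.
v=2: v_2(a)=-17, v_2(b)=-5; units ≡ 1, 7 (mod 8); ε·ε+αω+βω = 0·1+-17·0+-5·0 ≡ 0  ⇒  (a,b)_2 = +1.
v=29: a=29^3·(≡6), b=29^1·(≡21) mod 29; (6|29)=+1, (21|29)=-1; (−1)^{3·1·14}·(+1)^1·(-1)^3 = -1.
v=3: a=3^-2·(≡2), b=3^-2·(≡2) mod 3; (2|3)=-1, (2|3)=-1; (−1)^{-2·-2·1}·(-1)^-2·(-1)^-2 = +1.
v=17: a=17^1·(≡9), b=17^0·(≡3) mod 17; (9|17)=+1, (3|17)=-1; (−1)^{1·0·8}·(+1)^0·(-1)^1 = -1.
v=∞: -294814 < 0 and -754 < 0  ⇒  (a,b)_∞ = -1.
|Ram(-294814, -754)| = 4, even; anisotropic at {17, 23, 29, ∞}.

[17, 23, 29, inf]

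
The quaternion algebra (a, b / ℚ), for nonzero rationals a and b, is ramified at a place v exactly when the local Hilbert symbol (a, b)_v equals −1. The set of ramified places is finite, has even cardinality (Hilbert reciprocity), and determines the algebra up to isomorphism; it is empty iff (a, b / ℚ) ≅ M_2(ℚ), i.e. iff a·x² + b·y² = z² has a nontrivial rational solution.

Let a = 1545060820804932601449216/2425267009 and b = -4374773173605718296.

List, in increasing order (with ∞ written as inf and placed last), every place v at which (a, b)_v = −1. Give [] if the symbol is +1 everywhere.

[2, 7]

Mod squares: a ≡ 295771, b ≡ -351654. Check v ∈ {∞, 2, 3, 7, 11, 29, 31, 37, 43, 47}.
v=2: v_2(a)=8, v_2(b)=3; units ≡ 3, 5 (mod 8); ε·ε+αω+βω = 1·0+8·1+3·1 ≡ 1  ⇒  (a,b)_2 = -1.
v=29: a=29^1·(≡5), b=29^1·(≡7) mod 29; (5|29)=+1, (7|29)=+1; (−1)^{1·1·14}·(+1)^1·(+1)^1 = +1.
v=3: a=3^14·(≡1), b=3^7·(≡1) mod 3; (1|3)=+1, (1|3)=+1; (−1)^{14·7·1}·(+1)^7·(+1)^14 = +1.
v=37: a=37^-2·(≡25), b=37^0·(≡17) mod 37; (25|37)=+1, (17|37)=-1; (−1)^{-2·0·18}·(+1)^0·(-1)^-2 = +1.
v=11: a=11^-6·(≡5), b=11^0·(≡5) mod 11; (5|11)=+1, (5|11)=+1; (−1)^{-6·0·5}·(+1)^0·(+1)^-6 = +1.
v=47: a=47^1·(≡28), b=47^1·(≡13) mod 47; (28|47)=+1, (13|47)=-1; (−1)^{1·1·23}·(+1)^1·(-1)^1 = +1.
v=31: a=31^3·(≡3), b=31^2·(≡20) mod 31; (3|31)=-1, (20|31)=+1; (−1)^{3·2·15}·(-1)^2·(+1)^3 = +1.
v=∞: 295771 > 0 and -351654 < 0  ⇒  (a,b)_∞ = +1.
v=7: a=7^5·(≡4), b=7^4·(≡5) mod 7; (4|7)=+1, (5|7)=-1; (−1)^{5·4·3}·(+1)^4·(-1)^5 = -1.
v=43: a=43^2·(≡11), b=43^3·(≡31) mod 43; (11|43)=+1, (31|43)=+1; (−1)^{2·3·21}·(+1)^3·(+1)^2 = +1.
(295771, -351654 / ℚ) ramifies at {2, 7}: a division algebra.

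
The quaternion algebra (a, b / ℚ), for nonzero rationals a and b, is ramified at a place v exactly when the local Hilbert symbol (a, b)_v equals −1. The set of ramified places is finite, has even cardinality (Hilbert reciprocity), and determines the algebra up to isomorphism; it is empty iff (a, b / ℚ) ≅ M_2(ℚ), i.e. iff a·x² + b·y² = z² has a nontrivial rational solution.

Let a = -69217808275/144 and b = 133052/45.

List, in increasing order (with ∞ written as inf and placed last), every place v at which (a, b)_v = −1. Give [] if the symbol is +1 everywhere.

[11, 47]

Mod squares: a ≡ -2768712331, b ≡ 166315. Check v ∈ {∞, 2, 3, 5, 7, 11, 23, 29, 31, 37, 47}.
v=47: a=47^1·(≡20), b=47^0·(≡26) mod 47; (20|47)=-1, (26|47)=-1; (−1)^{1·0·23}·(-1)^0·(-1)^1 = -1.
v=11: a=11^1·(≡8), b=11^0·(≡7) mod 11; (8|11)=-1, (7|11)=-1; (−1)^{1·0·5}·(-1)^0·(-1)^1 = -1.
v=∞: -2768712331 < 0 and 166315 > 0  ⇒  (a,b)_∞ = +1.
v=5: a=5^2·(≡1), b=5^-1·(≡3) mod 5; (1|5)=+1, (3|5)=-1; (−1)^{2·-1·2}·(+1)^-1·(-1)^2 = +1.
v=31: a=31^1·(≡30), b=31^1·(≡1) mod 31; (30|31)=-1, (1|31)=+1; (−1)^{1·1·15}·(-1)^1·(+1)^1 = +1.
v=23: a=23^1·(≡2), b=23^0·(≡3) mod 23; (2|23)=+1, (3|23)=+1; (−1)^{1·0·11}·(+1)^0·(+1)^1 = +1.
v=37: a=37^1·(≡22), b=37^1·(≡24) mod 37; (22|37)=-1, (24|37)=-1; (−1)^{1·1·18}·(-1)^1·(-1)^1 = +1.
v=7: a=7^1·(≡5), b=7^0·(≡1) mod 7; (5|7)=-1, (1|7)=+1; (−1)^{1·0·3}·(-1)^0·(+1)^1 = +1.
v=3: a=3^-2·(≡2), b=3^-2·(≡1) mod 3; (2|3)=-1, (1|3)=+1; (−1)^{-2·-2·1}·(-1)^-2·(+1)^-2 = +1.
v=2: v_2(a)=-4, v_2(b)=2; units ≡ 5, 3 (mod 8); ε·ε+αω+βω = 0·1+-4·1+2·1 ≡ 0  ⇒  (a,b)_2 = +1.
v=29: a=29^1·(≡16), b=29^1·(≡4) mod 29; (16|29)=+1, (4|29)=+1; (−1)^{1·1·14}·(+1)^1·(+1)^1 = +1.
(-2768712331, 166315 / ℚ) ramifies at {11, 47}: a division algebra.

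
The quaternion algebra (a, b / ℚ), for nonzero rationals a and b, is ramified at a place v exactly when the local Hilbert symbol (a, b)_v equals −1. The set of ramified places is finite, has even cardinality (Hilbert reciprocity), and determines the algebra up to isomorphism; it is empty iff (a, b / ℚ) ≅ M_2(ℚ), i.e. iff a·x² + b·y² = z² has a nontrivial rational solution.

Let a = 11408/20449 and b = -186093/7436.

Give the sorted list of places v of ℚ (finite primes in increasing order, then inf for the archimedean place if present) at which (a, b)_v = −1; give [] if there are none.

Mod squares: a ≡ 713, b ≡ -227447. Check v ∈ {∞, 2, 3, 11, 13, 23, 29, 31}.
v=29: a=29^0·(≡10), b=29^1·(≡9) mod 29; (10|29)=-1, (9|29)=+1; (−1)^{0·1·14}·(-1)^1·(+1)^0 = -1.
v=2: v_2(a)=4, v_2(b)=-2; units ≡ 1, 1 (mod 8); ε·ε+αω+βω = 0·0+4·0+-2·0 ≡ 0  ⇒  (a,b)_2 = +1.
v=3: a=3^0·(≡2), b=3^2·(≡1) mod 3; (2|3)=-1, (1|3)=+1; (−1)^{0·2·1}·(-1)^2·(+1)^0 = +1.
v=31: a=31^1·(≡6), b=31^1·(≡5) mod 31; (6|31)=-1, (5|31)=+1; (−1)^{1·1·15}·(-1)^1·(+1)^1 = +1.
v=23: a=23^1·(≡18), b=23^1·(≡4) mod 23; (18|23)=+1, (4|23)=+1; (−1)^{1·1·11}·(+1)^1·(+1)^1 = -1.
v=13: a=13^-2·(≡5), b=13^-2·(≡3) mod 13; (5|13)=-1, (3|13)=+1; (−1)^{-2·-2·6}·(-1)^-2·(+1)^-2 = +1.
v=∞: 713 > 0 and -227447 < 0  ⇒  (a,b)_∞ = +1.
v=11: a=11^-2·(≡3), b=11^-1·(≡1) mod 11; (3|11)=+1, (1|11)=+1; (−1)^{-2·-1·5}·(+1)^-1·(+1)^-2 = +1.
|Ram(713, -227447)| = 2, even; anisotropic at {23, 29}.

[23, 29]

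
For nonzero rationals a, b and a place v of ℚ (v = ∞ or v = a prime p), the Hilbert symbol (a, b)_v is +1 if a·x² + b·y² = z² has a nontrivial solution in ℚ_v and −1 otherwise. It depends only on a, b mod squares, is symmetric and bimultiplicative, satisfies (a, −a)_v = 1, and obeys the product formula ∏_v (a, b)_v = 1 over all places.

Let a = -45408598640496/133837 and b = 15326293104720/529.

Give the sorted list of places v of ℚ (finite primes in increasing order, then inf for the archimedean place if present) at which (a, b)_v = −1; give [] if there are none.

[5, 13, 23, 43]

Mod squares: a ≡ -141427, b ≡ 5. Check v ∈ {∞, 2, 3, 5, 7, 11, 13, 23, 29, 43}.
v=∞: -141427 < 0 and 5 > 0  ⇒  (a,b)_∞ = +1.
v=3: a=3^6·(≡2), b=3^6·(≡2) mod 3; (2|3)=-1, (2|3)=-1; (−1)^{6·6·1}·(-1)^6·(-1)^6 = +1.
v=7: a=7^2·(≡4), b=7^0·(≡6) mod 7; (4|7)=+1, (6|7)=-1; (−1)^{2·0·3}·(+1)^0·(-1)^2 = +1.
v=29: a=29^2·(≡22), b=29^2·(≡5) mod 29; (22|29)=+1, (5|29)=+1; (−1)^{2·2·14}·(+1)^2·(+1)^2 = +1.
v=11: a=11^-1·(≡8), b=11^0·(≡4) mod 11; (8|11)=-1, (4|11)=+1; (−1)^{-1·0·5}·(-1)^0·(+1)^-1 = +1.
v=5: a=5^0·(≡2), b=5^1·(≡1) mod 5; (2|5)=-1, (1|5)=+1; (−1)^{0·1·2}·(-1)^1·(+1)^0 = -1.
v=2: v_2(a)=4, v_2(b)=4; units ≡ 5, 5 (mod 8); ε·ε+αω+βω = 0·0+4·1+4·1 ≡ 0  ⇒  (a,b)_2 = +1.
v=13: a=13^3·(≡6), b=13^2·(≡6) mod 13; (6|13)=-1, (6|13)=-1; (−1)^{3·2·6}·(-1)^2·(-1)^3 = -1.
v=23: a=23^-3·(≡17), b=23^-2·(≡10) mod 23; (17|23)=-1, (10|23)=-1; (−1)^{-3·-2·11}·(-1)^-2·(-1)^-3 = -1.
v=43: a=43^1·(≡30), b=43^2·(≡3) mod 43; (30|43)=-1, (3|43)=-1; (−1)^{1·2·21}·(-1)^2·(-1)^1 = -1.
(-141427, 5 / ℚ) ramifies at {5, 13, 23, 43}: a division algebra.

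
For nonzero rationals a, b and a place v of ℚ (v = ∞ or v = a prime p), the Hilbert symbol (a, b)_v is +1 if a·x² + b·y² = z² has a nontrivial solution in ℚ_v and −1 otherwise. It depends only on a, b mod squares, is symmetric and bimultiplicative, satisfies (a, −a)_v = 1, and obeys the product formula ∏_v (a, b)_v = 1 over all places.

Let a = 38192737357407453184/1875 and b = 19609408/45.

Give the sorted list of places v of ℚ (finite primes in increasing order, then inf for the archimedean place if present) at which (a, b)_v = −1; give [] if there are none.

[3, 5, 7, 19, 29, 37]

Mod squares: a ≡ 196707, b ≡ 185. Check v ∈ {∞, 2, 3, 5, 7, 13, 17, 19, 29, 37}.
v=∞: 196707 > 0 and 185 > 0  ⇒  (a,b)_∞ = +1.
v=37: a=37^2·(≡8), b=37^1·(≡18) mod 37; (8|37)=-1, (18|37)=-1; (−1)^{2·1·18}·(-1)^1·(-1)^2 = -1.
v=13: a=13^2·(≡1), b=13^2·(≡12) mod 13; (1|13)=+1, (12|13)=+1; (−1)^{2·2·6}·(+1)^2·(+1)^2 = +1.
v=19: a=19^1·(≡17), b=19^0·(≡3) mod 19; (17|19)=+1, (3|19)=-1; (−1)^{1·0·9}·(+1)^0·(-1)^1 = -1.
v=7: a=7^5·(≡5), b=7^2·(≡3) mod 7; (5|7)=-1, (3|7)=-1; (−1)^{5·2·3}·(-1)^2·(-1)^5 = -1.
v=2: v_2(a)=20, v_2(b)=6; units ≡ 3, 1 (mod 8); ε·ε+αω+βω = 1·0+20·0+6·1 ≡ 0  ⇒  (a,b)_2 = +1.
v=5: a=5^-4·(≡3), b=5^-1·(≡2) mod 5; (3|5)=-1, (2|5)=-1; (−1)^{-4·-1·2}·(-1)^-1·(-1)^-4 = -1.
v=3: a=3^-1·(≡1), b=3^-2·(≡2) mod 3; (1|3)=+1, (2|3)=-1; (−1)^{-1·-2·1}·(+1)^-2·(-1)^-1 = -1.
v=17: a=17^1·(≡6), b=17^0·(≡4) mod 17; (6|17)=-1, (4|17)=+1; (−1)^{1·0·8}·(-1)^0·(+1)^1 = +1.
v=29: a=29^1·(≡8), b=29^0·(≡19) mod 29; (8|29)=-1, (19|29)=-1; (−1)^{1·0·14}·(-1)^0·(-1)^1 = -1.
Ram(196707, 185) = {3, 5, 7, 19, 29, 37}; no ℚ_3-point on the conic.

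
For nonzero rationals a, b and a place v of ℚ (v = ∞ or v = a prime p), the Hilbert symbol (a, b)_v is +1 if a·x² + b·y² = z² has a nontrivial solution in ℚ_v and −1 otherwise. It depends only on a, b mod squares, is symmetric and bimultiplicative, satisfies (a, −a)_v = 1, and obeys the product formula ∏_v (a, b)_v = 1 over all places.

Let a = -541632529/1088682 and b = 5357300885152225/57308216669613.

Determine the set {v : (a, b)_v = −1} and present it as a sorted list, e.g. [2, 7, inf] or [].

[2, 7]

(a, b) ≡ (-42, 13) mod (ℚ^×)²; places V = {2, 3, 5, 7, 13, 17, 23, 37, ∞}.
(a,b)_17: α=2, u≡2; β=4, v≡4 (mod 17); (2|17)=+1, (4|17)=+1; sign (−1)^0·+1^4·+1^2 = +1.
(a,b)_3: α=-1, u≡1; β=-8, v≡1 (mod 3); (1|3)=+1, (1|3)=+1; sign (−1)^0·+1^-8·+1^-1 = +1.
(a,b)_5: α=0, u≡3; β=2, v≡3 (mod 5); (3|5)=-1, (3|5)=-1; sign (−1)^0·-1^2·-1^0 = +1.
(a,b)_13: α=0, u≡3; β=-1, v≡1 (mod 13); (3|13)=+1, (1|13)=+1; sign (−1)^0·+1^-1·+1^0 = +1.
(a,b)_37: α=4, u≡5; β=6, v≡6 (mod 37); (5|37)=-1, (6|37)=-1; sign (−1)^0·-1^6·-1^4 = +1.
(a,b)_7: α=-3, u≡1; β=-4, v≡3 (mod 7); (1|7)=+1, (3|7)=-1; sign (−1)^0·+1^-4·-1^-3 = -1.
(a,b)_∞: sgn(-42)=−, sgn(13)=+, so +1.
(a,b)_23: α=-2, u≡18; β=-4, v≡4 (mod 23); (18|23)=+1, (4|23)=+1; sign (−1)^0·+1^-4·+1^-2 = +1.
(a,b)_2: α=-1, β=0; u≡3, v≡5 (mod 8); ε(u)ε(v)=1·0, αω(v)=-1·1, βω(u)=0·1; sum ≡ 1  ⇒  -1.
Ram(-42, 13) = {2, 7}; no ℚ_2-point on the conic.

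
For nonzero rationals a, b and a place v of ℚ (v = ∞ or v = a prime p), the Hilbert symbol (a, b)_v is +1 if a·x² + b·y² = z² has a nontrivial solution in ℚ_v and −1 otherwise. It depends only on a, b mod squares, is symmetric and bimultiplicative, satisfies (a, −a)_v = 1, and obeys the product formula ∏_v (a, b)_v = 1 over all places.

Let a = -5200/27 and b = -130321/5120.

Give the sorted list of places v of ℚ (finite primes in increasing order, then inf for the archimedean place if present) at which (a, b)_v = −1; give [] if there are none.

Mod squares: a ≡ -39, b ≡ -5. Check v ∈ {∞, 2, 3, 5, 13, 19}.
v=3: a=3^-3·(≡2), b=3^0·(≡1) mod 3; (2|3)=-1, (1|3)=+1; (−1)^{-3·0·1}·(-1)^0·(+1)^-3 = +1.
v=13: a=13^1·(≡3), b=13^0·(≡11) mod 13; (3|13)=+1, (11|13)=-1; (−1)^{1·0·6}·(+1)^0·(-1)^1 = -1.
v=2: v_2(a)=4, v_2(b)=-10; units ≡ 1, 3 (mod 8); ε·ε+αω+βω = 0·1+4·1+-10·0 ≡ 0  ⇒  (a,b)_2 = +1.
v=5: a=5^2·(≡1), b=5^-1·(≡1) mod 5; (1|5)=+1, (1|5)=+1; (−1)^{2·-1·2}·(+1)^-1·(+1)^2 = +1.
v=∞: -39 < 0 and -5 < 0  ⇒  (a,b)_∞ = -1.
v=19: a=19^0·(≡15), b=19^4·(≡2) mod 19; (15|19)=-1, (2|19)=-1; (−1)^{0·4·9}·(-1)^4·(-1)^0 = +1.
|Ram(-39, -5)| = 2, even; anisotropic at {13, ∞}.

[13, inf]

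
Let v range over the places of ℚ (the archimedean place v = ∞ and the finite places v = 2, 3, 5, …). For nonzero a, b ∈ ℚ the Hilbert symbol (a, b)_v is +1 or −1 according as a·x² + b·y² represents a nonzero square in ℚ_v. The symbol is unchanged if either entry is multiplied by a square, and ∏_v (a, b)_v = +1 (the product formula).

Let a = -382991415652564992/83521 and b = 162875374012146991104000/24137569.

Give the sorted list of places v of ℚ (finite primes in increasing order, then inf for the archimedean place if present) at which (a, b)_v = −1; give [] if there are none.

[2, 5, 19, 23, 31, 37]

(a, b) ≡ (-64883, 456127490) mod (ℚ^×)²; places V = {2, 3, 5, 7, 13, 17, 19, 23, 31, 37, ∞}.
(a,b)_∞: sgn(-64883)=−, sgn(456127490)=+, so +1.
(a,b)_2: α=14, β=17; u≡5, v≡1 (mod 8); ε(u)ε(v)=0·0, αω(v)=14·0, βω(u)=17·1; sum ≡ 1  ⇒  -1.
(a,b)_3: α=6, u≡1; β=2, v≡2 (mod 3); (1|3)=+1, (2|3)=-1; sign (−1)^0·+1^2·-1^6 = +1.
(a,b)_5: α=0, u≡3; β=3, v≡3 (mod 5); (3|5)=-1, (3|5)=-1; sign (−1)^0·-1^3·-1^0 = -1.
(a,b)_31: α=1, u≡27; β=1, v≡17 (mod 31); (27|31)=-1, (17|31)=-1; sign (−1)^1·-1^1·-1^1 = -1.
(a,b)_19: α=2, u≡10; β=3, v≡9 (mod 19); (10|19)=-1, (9|19)=+1; sign (−1)^0·-1^3·+1^2 = -1.
(a,b)_7: α=1, u≡5; β=3, v≡1 (mod 7); (5|7)=-1, (1|7)=+1; sign (−1)^1·-1^3·+1^1 = +1.
(a,b)_23: α=1, u≡12; β=1, v≡13 (mod 23); (12|23)=+1, (13|23)=+1; sign (−1)^1·+1^1·+1^1 = -1.
(a,b)_17: α=-4, u≡11; β=-6, v≡14 (mod 17); (11|17)=-1, (14|17)=-1; sign (−1)^0·-1^-6·-1^-4 = +1.
(a,b)_13: α=1, u≡12; β=1, v≡9 (mod 13); (12|13)=+1, (9|13)=+1; sign (−1)^0·+1^1·+1^1 = +1.
(a,b)_37: α=2, u≡31; β=3, v≡34 (mod 37); (31|37)=-1, (34|37)=+1; sign (−1)^0·-1^3·+1^2 = -1.
|Ram(-64883, 456127490)| = 6, even; anisotropic at {2, 5, 19, 23, 31, 37}.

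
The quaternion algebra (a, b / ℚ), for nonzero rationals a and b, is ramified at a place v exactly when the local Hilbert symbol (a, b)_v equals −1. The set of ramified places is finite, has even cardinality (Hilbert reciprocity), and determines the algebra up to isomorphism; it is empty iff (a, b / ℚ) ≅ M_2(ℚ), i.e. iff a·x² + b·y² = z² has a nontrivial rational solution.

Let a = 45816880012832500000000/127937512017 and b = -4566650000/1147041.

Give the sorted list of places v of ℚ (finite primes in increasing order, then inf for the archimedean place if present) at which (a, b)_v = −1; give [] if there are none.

(a, b) ≡ (221, -1265) mod (ℚ^×)²; places V = {2, 3, 5, 7, 11, 13, 17, 19, 23, ∞}.
(a,b)_5: α=10, u≡4; β=5, v≡2 (mod 5); (4|5)=+1, (2|5)=-1; sign (−1)^0·+1^5·-1^10 = +1.
(a,b)_13: α=3, u≡3; β=0, v≡3 (mod 13); (3|13)=+1, (3|13)=+1; sign (−1)^0·+1^0·+1^3 = +1.
(a,b)_19: α=4, u≡3; β=2, v≡13 (mod 19); (3|19)=-1, (13|19)=-1; sign (−1)^0·-1^2·-1^4 = +1.
(a,b)_2: α=8, β=4; u≡5, v≡7 (mod 8); ε(u)ε(v)=0·1, αω(v)=8·0, βω(u)=4·1; sum ≡ 0  ⇒  +1.
(a,b)_11: α=2, u≡9; β=1, v≡2 (mod 11); (9|11)=+1, (2|11)=-1; sign (−1)^0·+1^1·-1^2 = +1.
(a,b)_7: α=-2, u≡2; β=-2, v≡4 (mod 7); (2|7)=+1, (4|7)=+1; sign (−1)^0·+1^-2·+1^-2 = +1.
(a,b)_17: α=-3, u≡1; β=-2, v≡3 (mod 17); (1|17)=+1, (3|17)=-1; sign (−1)^0·+1^-2·-1^-3 = -1.
(a,b)_3: α=-12, u≡2; β=-4, v≡1 (mod 3); (2|3)=-1, (1|3)=+1; sign (−1)^0·-1^-4·+1^-12 = +1.
(a,b)_∞: sgn(221)=+, sgn(-1265)=−, so +1.
(a,b)_23: α=2, u≡20; β=1, v≡21 (mod 23); (20|23)=-1, (21|23)=-1; sign (−1)^0·-1^1·-1^2 = -1.
|Ram(221, -1265)| = 2, even; anisotropic at {17, 23}.

[17, 23]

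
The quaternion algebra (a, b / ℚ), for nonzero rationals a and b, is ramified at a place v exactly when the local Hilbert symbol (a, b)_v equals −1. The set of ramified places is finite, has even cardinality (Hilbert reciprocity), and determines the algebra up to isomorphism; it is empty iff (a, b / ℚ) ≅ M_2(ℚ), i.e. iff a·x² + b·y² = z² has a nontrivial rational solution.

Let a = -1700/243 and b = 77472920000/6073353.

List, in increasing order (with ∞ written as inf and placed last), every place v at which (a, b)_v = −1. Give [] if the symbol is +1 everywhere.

[3, 47]

Mod squares: a ≡ -51, b ≡ 1551. Check v ∈ {∞, 2, 3, 5, 7, 11, 13, 17, 29, 47}.
v=29: a=29^0·(≡1), b=29^2·(≡8) mod 29; (1|29)=+1, (8|29)=-1; (−1)^{0·2·14}·(+1)^2·(-1)^0 = +1.
v=11: a=11^0·(≡5), b=11^-3·(≡4) mod 11; (5|11)=+1, (4|11)=+1; (−1)^{0·-3·5}·(+1)^-3·(+1)^0 = +1.
v=47: a=47^0·(≡46), b=47^1·(≡23) mod 47; (46|47)=-1, (23|47)=-1; (−1)^{0·1·23}·(-1)^1·(-1)^0 = -1.
v=5: a=5^2·(≡4), b=5^4·(≡4) mod 5; (4|5)=+1, (4|5)=+1; (−1)^{2·4·2}·(+1)^4·(+1)^2 = +1.
v=17: a=17^1·(≡14), b=17^0·(≡4) mod 17; (14|17)=-1, (4|17)=+1; (−1)^{1·0·8}·(-1)^0·(+1)^1 = +1.
v=7: a=7^0·(≡3), b=7^2·(≡4) mod 7; (3|7)=-1, (4|7)=+1; (−1)^{0·2·3}·(-1)^2·(+1)^0 = +1.
v=3: a=3^-5·(≡1), b=3^-3·(≡1) mod 3; (1|3)=+1, (1|3)=+1; (−1)^{-5·-3·1}·(+1)^-3·(+1)^-5 = -1.
v=∞: -51 < 0 and 1551 > 0  ⇒  (a,b)_∞ = +1.
v=2: v_2(a)=2, v_2(b)=6; units ≡ 5, 7 (mod 8); ε·ε+αω+βω = 0·1+2·0+6·1 ≡ 0  ⇒  (a,b)_2 = +1.
v=13: a=13^0·(≡9), b=13^-2·(≡12) mod 13; (9|13)=+1, (12|13)=+1; (−1)^{0·-2·6}·(+1)^-2·(+1)^0 = +1.
(-51, 1551 / ℚ) ramifies at {3, 47}: a division algebra.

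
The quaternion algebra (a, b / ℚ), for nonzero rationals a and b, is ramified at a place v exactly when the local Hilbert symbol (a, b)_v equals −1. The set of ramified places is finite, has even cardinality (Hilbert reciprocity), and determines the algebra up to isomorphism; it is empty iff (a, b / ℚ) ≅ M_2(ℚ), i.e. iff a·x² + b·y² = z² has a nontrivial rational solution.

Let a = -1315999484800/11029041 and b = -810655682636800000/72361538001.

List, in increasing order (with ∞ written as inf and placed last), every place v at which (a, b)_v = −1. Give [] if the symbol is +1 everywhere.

(a, b) ≡ (-238, -1870) mod (ℚ^×)²; places V = {2, 3, 5, 7, 11, 13, 17, 41, ∞}.
(a,b)_3: α=-8, u≡2; β=-16, v≡2 (mod 3); (2|3)=-1, (2|3)=-1; sign (−1)^0·-1^-16·-1^-8 = +1.
(a,b)_41: α=-2, u≡10; β=-2, v≡37 (mod 41); (10|41)=+1, (37|41)=+1; sign (−1)^0·+1^-2·+1^-2 = +1.
(a,b)_7: α=1, u≡4; β=2, v≡6 (mod 7); (4|7)=+1, (6|7)=-1; sign (−1)^0·+1^2·-1^1 = -1.
(a,b)_2: α=7, β=13; u≡1, v≡1 (mod 8); ε(u)ε(v)=0·0, αω(v)=7·0, βω(u)=13·0; sum ≡ 0  ⇒  +1.
(a,b)_13: α=4, u≡1; β=4, v≡11 (mod 13); (1|13)=+1, (11|13)=-1; sign (−1)^0·+1^4·-1^4 = +1.
(a,b)_5: α=2, u≡3; β=5, v≡4 (mod 5); (3|5)=-1, (4|5)=+1; sign (−1)^0·-1^5·+1^2 = -1.
(a,b)_17: α=1, u≡6; β=1, v≡4 (mod 17); (6|17)=-1, (4|17)=+1; sign (−1)^0·-1^1·+1^1 = -1.
(a,b)_∞: sgn(-238)=−, sgn(-1870)=−, so -1.
(a,b)_11: α=2, u≡1; β=3, v≡2 (mod 11); (1|11)=+1, (2|11)=-1; sign (−1)^0·+1^3·-1^2 = +1.
Ram(-238, -1870) = {5, 7, 17, ∞}; no ℚ_5-point on the conic.

[5, 7, 17, inf]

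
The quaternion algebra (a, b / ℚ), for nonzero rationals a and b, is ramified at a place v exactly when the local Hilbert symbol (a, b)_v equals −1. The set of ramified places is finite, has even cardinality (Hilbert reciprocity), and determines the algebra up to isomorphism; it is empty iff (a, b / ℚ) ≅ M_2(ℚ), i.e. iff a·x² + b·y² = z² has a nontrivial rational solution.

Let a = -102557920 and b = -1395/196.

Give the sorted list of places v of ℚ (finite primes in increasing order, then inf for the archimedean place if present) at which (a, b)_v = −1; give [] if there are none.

[2, 29, 31, inf]

Mod squares: a ≡ -6670, b ≡ -155. Check v ∈ {∞, 2, 3, 5, 7, 23, 29, 31}.
v=29: a=29^1·(≡12), b=29^0·(≡17) mod 29; (12|29)=-1, (17|29)=-1; (−1)^{1·0·14}·(-1)^0·(-1)^1 = -1.
v=7: a=7^0·(≡4), b=7^-2·(≡3) mod 7; (4|7)=+1, (3|7)=-1; (−1)^{0·-2·3}·(+1)^-2·(-1)^0 = +1.
v=3: a=3^0·(≡2), b=3^2·(≡1) mod 3; (2|3)=-1, (1|3)=+1; (−1)^{0·2·1}·(-1)^2·(+1)^0 = +1.
v=23: a=23^1·(≡16), b=23^0·(≡16) mod 23; (16|23)=+1, (16|23)=+1; (−1)^{1·0·11}·(+1)^0·(+1)^1 = +1.
v=5: a=5^1·(≡1), b=5^1·(≡1) mod 5; (1|5)=+1, (1|5)=+1; (−1)^{1·1·2}·(+1)^1·(+1)^1 = +1.
v=2: v_2(a)=5, v_2(b)=-2; units ≡ 1, 5 (mod 8); ε·ε+αω+βω = 0·0+5·1+-2·0 ≡ 1  ⇒  (a,b)_2 = -1.
v=31: a=31^2·(≡13), b=31^1·(≡11) mod 31; (13|31)=-1, (11|31)=-1; (−1)^{2·1·15}·(-1)^1·(-1)^2 = -1.
v=∞: -6670 < 0 and -155 < 0  ⇒  (a,b)_∞ = -1.
|Ram(-6670, -155)| = 4, even; anisotropic at {2, 29, 31, ∞}.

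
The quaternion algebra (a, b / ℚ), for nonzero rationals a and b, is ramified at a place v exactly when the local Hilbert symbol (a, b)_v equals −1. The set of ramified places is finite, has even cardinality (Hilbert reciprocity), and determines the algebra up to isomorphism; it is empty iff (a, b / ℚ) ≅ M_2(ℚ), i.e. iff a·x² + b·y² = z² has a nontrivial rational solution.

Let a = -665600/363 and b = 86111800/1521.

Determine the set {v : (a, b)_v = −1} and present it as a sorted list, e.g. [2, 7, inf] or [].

(a, b) ≡ (-78, 861118) mod (ℚ^×)²; places V = {2, 3, 5, 11, 13, 17, 19, 31, 43, ∞}.
(a,b)_19: α=0, u≡4; β=1, v≡16 (mod 19); (4|19)=+1, (16|19)=+1; sign (−1)^0·+1^1·+1^0 = +1.
(a,b)_13: α=1, u≡6; β=-2, v≡11 (mod 13); (6|13)=-1, (11|13)=-1; sign (−1)^0·-1^-2·-1^1 = -1.
(a,b)_∞: sgn(-78)=−, sgn(861118)=+, so +1.
(a,b)_2: α=11, β=3; u≡1, v≡7 (mod 8); ε(u)ε(v)=0·1, αω(v)=11·0, βω(u)=3·0; sum ≡ 0  ⇒  +1.
(a,b)_5: α=2, u≡2; β=2, v≡2 (mod 5); (2|5)=-1, (2|5)=-1; sign (−1)^0·-1^2·-1^2 = +1.
(a,b)_43: α=0, u≡27; β=1, v≡11 (mod 43); (27|43)=-1, (11|43)=+1; sign (−1)^0·-1^1·+1^0 = -1.
(a,b)_17: α=0, u≡3; β=1, v≡10 (mod 17); (3|17)=-1, (10|17)=-1; sign (−1)^0·-1^1·-1^0 = -1.
(a,b)_31: α=0, u≡24; β=1, v≡7 (mod 31); (24|31)=-1, (7|31)=+1; sign (−1)^0·-1^1·+1^0 = -1.
(a,b)_11: α=-2, u≡7; β=0, v≡9 (mod 11); (7|11)=-1, (9|11)=+1; sign (−1)^0·-1^0·+1^-2 = +1.
(a,b)_3: α=-1, u≡1; β=-2, v≡1 (mod 3); (1|3)=+1, (1|3)=+1; sign (−1)^0·+1^-2·+1^-1 = +1.
Ram(-78, 861118) = {13, 17, 31, 43}; no ℚ_13-point on the conic.

[13, 17, 31, 43]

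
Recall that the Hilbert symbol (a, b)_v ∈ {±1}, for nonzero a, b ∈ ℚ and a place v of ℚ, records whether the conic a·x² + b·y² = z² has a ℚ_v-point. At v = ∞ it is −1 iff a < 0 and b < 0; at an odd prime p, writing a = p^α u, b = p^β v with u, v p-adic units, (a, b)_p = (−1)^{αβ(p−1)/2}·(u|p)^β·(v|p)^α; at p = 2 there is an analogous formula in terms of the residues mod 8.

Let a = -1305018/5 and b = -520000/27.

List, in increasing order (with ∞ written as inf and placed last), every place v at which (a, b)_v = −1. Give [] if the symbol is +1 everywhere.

[13, inf]

Mod squares: a ≡ -4290, b ≡ -39. Check v ∈ {∞, 2, 3, 5, 11, 13}.
v=11: a=11^1·(≡6), b=11^0·(≡5) mod 11; (6|11)=-1, (5|11)=+1; (−1)^{1·0·5}·(-1)^0·(+1)^1 = +1.
v=2: v_2(a)=1, v_2(b)=6; units ≡ 7, 1 (mod 8); ε·ε+αω+βω = 1·0+1·0+6·0 ≡ 0  ⇒  (a,b)_2 = +1.
v=5: a=5^-1·(≡2), b=5^4·(≡4) mod 5; (2|5)=-1, (4|5)=+1; (−1)^{-1·4·2}·(-1)^4·(+1)^-1 = +1.
v=∞: -4290 < 0 and -39 < 0  ⇒  (a,b)_∞ = -1.
v=3: a=3^3·(≡1), b=3^-3·(≡2) mod 3; (1|3)=+1, (2|3)=-1; (−1)^{3·-3·1}·(+1)^-3·(-1)^3 = +1.
v=13: a=13^3·(≡6), b=13^1·(≡1) mod 13; (6|13)=-1, (1|13)=+1; (−1)^{3·1·6}·(-1)^1·(+1)^3 = -1.
(-4290, -39 / ℚ) ramifies at {13, ∞}: a division algebra.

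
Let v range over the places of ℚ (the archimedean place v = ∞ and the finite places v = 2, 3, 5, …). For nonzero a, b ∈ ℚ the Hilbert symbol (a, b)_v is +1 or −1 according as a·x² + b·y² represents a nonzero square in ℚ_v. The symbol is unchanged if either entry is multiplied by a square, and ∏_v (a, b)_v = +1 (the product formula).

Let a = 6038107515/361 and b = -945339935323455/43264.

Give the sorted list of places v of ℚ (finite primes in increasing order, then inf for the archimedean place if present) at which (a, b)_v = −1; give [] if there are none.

(a, b) ≡ (5544635, -10455) mod (ℚ^×)²; places V = {2, 3, 5, 7, 11, 13, 17, 19, 37, 41, 43, ∞}.
(a,b)_37: α=1, u≡24; β=2, v≡7 (mod 37); (24|37)=-1, (7|37)=+1; sign (−1)^0·-1^2·+1^1 = +1.
(a,b)_7: α=0, u≡5; β=2, v≡3 (mod 7); (5|7)=-1, (3|7)=-1; sign (−1)^0·-1^2·-1^0 = +1.
(a,b)_13: α=0, u≡5; β=-2, v≡12 (mod 13); (5|13)=-1, (12|13)=+1; sign (−1)^0·-1^-2·+1^0 = +1.
(a,b)_∞: sgn(5544635)=+, sgn(-10455)=−, so +1.
(a,b)_19: α=-2, u≡7; β=0, v≡8 (mod 19); (7|19)=+1, (8|19)=-1; sign (−1)^0·+1^0·-1^-2 = +1.
(a,b)_5: α=1, u≡3; β=1, v≡1 (mod 5); (3|5)=-1, (1|5)=+1; sign (−1)^0·-1^1·+1^1 = -1.
(a,b)_11: α=2, u≡8; β=0, v≡10 (mod 11); (8|11)=-1, (10|11)=-1; sign (−1)^0·-1^0·-1^2 = +1.
(a,b)_3: α=2, u≡2; β=7, v≡1 (mod 3); (2|3)=-1, (1|3)=+1; sign (−1)^0·-1^7·+1^2 = -1.
(a,b)_43: α=1, u≡23; β=2, v≡2 (mod 43); (23|43)=+1, (2|43)=-1; sign (−1)^0·+1^2·-1^1 = -1.
(a,b)_41: α=1, u≡28; β=1, v≡16 (mod 41); (28|41)=-1, (16|41)=+1; sign (−1)^0·-1^1·+1^1 = -1.
(a,b)_2: α=0, β=-8; u≡3, v≡1 (mod 8); ε(u)ε(v)=1·0, αω(v)=0·0, βω(u)=-8·1; sum ≡ 0  ⇒  +1.
(a,b)_17: α=1, u≡11; β=1, v≡10 (mod 17); (11|17)=-1, (10|17)=-1; sign (−1)^0·-1^1·-1^1 = +1.
(5544635, -10455 / ℚ) ramifies at {3, 5, 41, 43}: a division algebra.

[3, 5, 41, 43]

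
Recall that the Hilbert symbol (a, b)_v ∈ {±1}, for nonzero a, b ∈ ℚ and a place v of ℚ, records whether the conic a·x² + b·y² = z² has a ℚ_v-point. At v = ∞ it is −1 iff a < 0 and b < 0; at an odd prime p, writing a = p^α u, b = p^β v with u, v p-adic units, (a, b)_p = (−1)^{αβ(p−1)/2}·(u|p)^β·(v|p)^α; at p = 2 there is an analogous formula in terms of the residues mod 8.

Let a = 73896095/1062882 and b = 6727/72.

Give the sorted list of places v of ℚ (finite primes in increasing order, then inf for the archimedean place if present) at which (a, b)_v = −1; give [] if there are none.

[2, 7]

Mod squares: a ≡ 910, b ≡ 14. Check v ∈ {∞, 2, 3, 5, 7, 13, 31}.
v=2: v_2(a)=-1, v_2(b)=-3; units ≡ 7, 7 (mod 8); ε·ε+αω+βω = 1·1+-1·0+-3·0 ≡ 1  ⇒  (a,b)_2 = -1.
v=3: a=3^-12·(≡1), b=3^-2·(≡2) mod 3; (1|3)=+1, (2|3)=-1; (−1)^{-12·-2·1}·(+1)^-2·(-1)^-12 = +1.
v=5: a=5^1·(≡2), b=5^0·(≡1) mod 5; (2|5)=-1, (1|5)=+1; (−1)^{1·0·2}·(-1)^0·(+1)^1 = +1.
v=13: a=13^3·(≡2), b=13^0·(≡12) mod 13; (2|13)=-1, (12|13)=+1; (−1)^{3·0·6}·(-1)^0·(+1)^3 = +1.
v=∞: 910 > 0 and 14 > 0  ⇒  (a,b)_∞ = +1.
v=7: a=7^1·(≡2), b=7^1·(≡1) mod 7; (2|7)=+1, (1|7)=+1; (−1)^{1·1·3}·(+1)^1·(+1)^1 = -1.
v=31: a=31^2·(≡30), b=31^2·(≡10) mod 31; (30|31)=-1, (10|31)=+1; (−1)^{2·2·15}·(-1)^2·(+1)^2 = +1.
|Ram(910, 14)| = 2, even; anisotropic at {2, 7}.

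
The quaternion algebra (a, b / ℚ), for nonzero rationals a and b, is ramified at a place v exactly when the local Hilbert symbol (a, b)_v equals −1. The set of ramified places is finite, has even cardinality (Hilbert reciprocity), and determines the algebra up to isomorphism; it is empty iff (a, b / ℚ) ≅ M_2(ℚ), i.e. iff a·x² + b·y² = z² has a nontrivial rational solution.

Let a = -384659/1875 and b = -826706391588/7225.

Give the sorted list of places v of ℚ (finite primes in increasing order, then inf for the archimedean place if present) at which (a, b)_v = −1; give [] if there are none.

[2, inf]

Mod squares: a ≡ -33, b ≡ -5313. Check v ∈ {∞, 2, 3, 5, 7, 11, 17, 23}.
v=3: a=3^-1·(≡1), b=3^9·(≡2) mod 3; (1|3)=+1, (2|3)=-1; (−1)^{-1·9·1}·(+1)^9·(-1)^-1 = +1.
v=23: a=23^0·(≡9), b=23^1·(≡17) mod 23; (9|23)=+1, (17|23)=-1; (−1)^{0·1·11}·(+1)^1·(-1)^0 = +1.
v=2: v_2(a)=0, v_2(b)=2; units ≡ 7, 7 (mod 8); ε·ε+αω+βω = 1·1+0·0+2·0 ≡ 1  ⇒  (a,b)_2 = -1.
v=∞: -33 < 0 and -5313 < 0  ⇒  (a,b)_∞ = -1.
v=7: a=7^0·(≡2), b=7^3·(≡1) mod 7; (2|7)=+1, (1|7)=+1; (−1)^{0·3·3}·(+1)^3·(+1)^0 = +1.
v=5: a=5^-4·(≡2), b=5^-2·(≡3) mod 5; (2|5)=-1, (3|5)=-1; (−1)^{-4·-2·2}·(-1)^-2·(-1)^-4 = +1.
v=11: a=11^3·(≡6), b=11^3·(≡5) mod 11; (6|11)=-1, (5|11)=+1; (−1)^{3·3·5}·(-1)^3·(+1)^3 = +1.
v=17: a=17^2·(≡16), b=17^-2·(≡16) mod 17; (16|17)=+1, (16|17)=+1; (−1)^{2·-2·8}·(+1)^-2·(+1)^2 = +1.
Ram(-33, -5313) = {2, ∞}; no ℚ_2-point on the conic.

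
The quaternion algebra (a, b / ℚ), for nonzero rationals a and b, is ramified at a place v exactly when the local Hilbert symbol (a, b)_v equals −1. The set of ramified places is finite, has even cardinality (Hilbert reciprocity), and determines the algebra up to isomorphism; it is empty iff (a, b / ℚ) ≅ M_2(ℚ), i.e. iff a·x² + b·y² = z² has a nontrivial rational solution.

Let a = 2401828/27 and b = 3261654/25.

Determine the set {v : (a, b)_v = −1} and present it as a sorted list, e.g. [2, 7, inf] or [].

[3, 11]

(a, b) ≡ (10659, 1254) mod (ℚ^×)²; places V = {2, 3, 5, 11, 13, 17, 19, ∞}.
(a,b)_19: α=1, u≡3; β=1, v≡16 (mod 19); (3|19)=-1, (16|19)=+1; sign (−1)^1·-1^1·+1^1 = +1.
(a,b)_13: α=2, u≡3; β=0, v≡7 (mod 13); (3|13)=+1, (7|13)=-1; sign (−1)^0·+1^0·-1^2 = +1.
(a,b)_17: α=1, u≡15; β=2, v≡4 (mod 17); (15|17)=+1, (4|17)=+1; sign (−1)^0·+1^2·+1^1 = +1.
(a,b)_5: α=0, u≡4; β=-2, v≡4 (mod 5); (4|5)=+1, (4|5)=+1; sign (−1)^0·+1^-2·+1^0 = +1.
(a,b)_11: α=1, u≡4; β=1, v≡3 (mod 11); (4|11)=+1, (3|11)=+1; sign (−1)^1·+1^1·+1^1 = -1.
(a,b)_2: α=2, β=1; u≡3, v≡3 (mod 8); ε(u)ε(v)=1·1, αω(v)=2·1, βω(u)=1·1; sum ≡ 0  ⇒  +1.
(a,b)_∞: sgn(10659)=+, sgn(1254)=+, so +1.
(a,b)_3: α=-3, u≡1; β=3, v≡1 (mod 3); (1|3)=+1, (1|3)=+1; sign (−1)^1·+1^3·+1^-3 = -1.
(10659, 1254 / ℚ) ramifies at {3, 11}: a division algebra.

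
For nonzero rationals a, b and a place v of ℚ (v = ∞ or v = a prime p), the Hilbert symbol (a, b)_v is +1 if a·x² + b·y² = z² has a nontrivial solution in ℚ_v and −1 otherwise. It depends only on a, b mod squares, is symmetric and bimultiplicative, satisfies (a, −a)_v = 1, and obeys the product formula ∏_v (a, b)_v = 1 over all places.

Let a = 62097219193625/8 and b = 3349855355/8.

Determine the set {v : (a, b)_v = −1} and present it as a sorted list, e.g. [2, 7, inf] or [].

Mod squares: a ≡ 13090, b ≡ 3910. Check v ∈ {∞, 2, 5, 7, 11, 17, 23}.
v=5: a=5^3·(≡3), b=5^1·(≡2) mod 5; (3|5)=-1, (2|5)=-1; (−1)^{3·1·2}·(-1)^1·(-1)^3 = +1.
v=11: a=11^5·(≡6), b=11^2·(≡4) mod 11; (6|11)=-1, (4|11)=+1; (−1)^{5·2·5}·(-1)^2·(+1)^5 = +1.
v=7: a=7^3·(≡4), b=7^2·(≡1) mod 7; (4|7)=+1, (1|7)=+1; (−1)^{3·2·3}·(+1)^2·(+1)^3 = +1.
v=∞: 13090 > 0 and 3910 > 0  ⇒  (a,b)_∞ = +1.
v=23: a=23^2·(≡6), b=23^1·(≡8) mod 23; (6|23)=+1, (8|23)=+1; (−1)^{2·1·11}·(+1)^1·(+1)^2 = +1.
v=2: v_2(a)=-3, v_2(b)=-3; units ≡ 1, 3 (mod 8); ε·ε+αω+βω = 0·1+-3·1+-3·0 ≡ 1  ⇒  (a,b)_2 = -1.
v=17: a=17^1·(≡11), b=17^3·(≡2) mod 17; (11|17)=-1, (2|17)=+1; (−1)^{1·3·8}·(-1)^3·(+1)^1 = -1.
|Ram(13090, 3910)| = 2, even; anisotropic at {2, 17}.

[2, 17]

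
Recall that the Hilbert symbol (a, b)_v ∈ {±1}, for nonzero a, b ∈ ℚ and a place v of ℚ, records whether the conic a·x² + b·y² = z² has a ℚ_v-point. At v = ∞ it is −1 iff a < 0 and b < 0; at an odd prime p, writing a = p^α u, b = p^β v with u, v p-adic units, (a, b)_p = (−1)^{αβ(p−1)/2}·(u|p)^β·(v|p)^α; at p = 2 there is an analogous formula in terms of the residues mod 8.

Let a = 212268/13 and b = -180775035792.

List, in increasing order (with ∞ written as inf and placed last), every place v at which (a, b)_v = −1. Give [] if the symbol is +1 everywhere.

[2, 13]

(a, b) ≡ (39, -57) mod (ℚ^×)²; places V = {2, 3, 7, 13, 19, ∞}.
(a,b)_19: α=2, u≡16; β=5, v≡9 (mod 19); (16|19)=+1, (9|19)=+1; sign (−1)^0·+1^5·+1^2 = +1.
(a,b)_3: α=1, u≡1; β=3, v≡2 (mod 3); (1|3)=+1, (2|3)=-1; sign (−1)^1·+1^3·-1^1 = +1.
(a,b)_∞: sgn(39)=+, sgn(-57)=−, so +1.
(a,b)_7: α=2, u≡1; β=0, v≡6 (mod 7); (1|7)=+1, (6|7)=-1; sign (−1)^0·+1^0·-1^2 = +1.
(a,b)_13: α=-1, u≡4; β=2, v≡7 (mod 13); (4|13)=+1, (7|13)=-1; sign (−1)^0·+1^2·-1^-1 = -1.
(a,b)_2: α=2, β=4; u≡7, v≡7 (mod 8); ε(u)ε(v)=1·1, αω(v)=2·0, βω(u)=4·0; sum ≡ 1  ⇒  -1.
Ram(39, -57) = {2, 13}; no ℚ_2-point on the conic.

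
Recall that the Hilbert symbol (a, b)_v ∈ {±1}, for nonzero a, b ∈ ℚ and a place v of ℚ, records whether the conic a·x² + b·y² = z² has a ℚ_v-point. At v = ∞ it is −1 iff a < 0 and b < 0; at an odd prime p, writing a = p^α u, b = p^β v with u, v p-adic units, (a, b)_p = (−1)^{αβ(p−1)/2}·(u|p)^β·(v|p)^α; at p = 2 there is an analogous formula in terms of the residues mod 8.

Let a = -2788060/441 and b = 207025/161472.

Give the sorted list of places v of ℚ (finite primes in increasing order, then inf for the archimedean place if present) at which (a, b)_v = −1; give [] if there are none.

(a, b) ≡ (-697015, 3) mod (ℚ^×)²; places V = {2, 3, 5, 7, 11, 13, 19, 23, 29, ∞}.
(a,b)_5: α=1, u≡3; β=2, v≡3 (mod 5); (3|5)=-1, (3|5)=-1; sign (−1)^0·-1^2·-1^1 = -1.
(a,b)_29: α=1, u≡4; β=-2, v≡19 (mod 29); (4|29)=+1, (19|29)=-1; sign (−1)^0·+1^-2·-1^1 = -1.
(a,b)_11: α=1, u≡2; β=0, v≡9 (mod 11); (2|11)=-1, (9|11)=+1; sign (−1)^0·-1^0·+1^1 = +1.
(a,b)_2: α=2, β=-6; u≡1, v≡3 (mod 8); ε(u)ε(v)=0·1, αω(v)=2·1, βω(u)=-6·0; sum ≡ 0  ⇒  +1.
(a,b)_7: α=-2, u≡6; β=2, v≡6 (mod 7); (6|7)=-1, (6|7)=-1; sign (−1)^0·-1^2·-1^-2 = +1.
(a,b)_∞: sgn(-697015)=−, sgn(3)=+, so +1.
(a,b)_13: α=0, u≡2; β=2, v≡10 (mod 13); (2|13)=-1, (10|13)=+1; sign (−1)^0·-1^2·+1^0 = +1.
(a,b)_23: α=1, u≡9; β=0, v≡4 (mod 23); (9|23)=+1, (4|23)=+1; sign (−1)^0·+1^0·+1^1 = +1.
(a,b)_19: α=1, u≡4; β=0, v≡2 (mod 19); (4|19)=+1, (2|19)=-1; sign (−1)^0·+1^0·-1^1 = -1.
(a,b)_3: α=-2, u≡2; β=-1, v≡1 (mod 3); (2|3)=-1, (1|3)=+1; sign (−1)^0·-1^-1·+1^-2 = -1.
Ram(-697015, 3) = {3, 5, 19, 29}; no ℚ_3-point on the conic.

[3, 5, 19, 29]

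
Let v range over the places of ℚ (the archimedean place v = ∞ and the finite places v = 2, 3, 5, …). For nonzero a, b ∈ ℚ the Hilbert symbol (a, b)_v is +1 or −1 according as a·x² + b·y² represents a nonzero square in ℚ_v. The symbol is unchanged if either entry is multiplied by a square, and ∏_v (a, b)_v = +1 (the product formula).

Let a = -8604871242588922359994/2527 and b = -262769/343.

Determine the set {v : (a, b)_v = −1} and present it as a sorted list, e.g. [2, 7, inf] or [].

[7, 17, 29, 37, 41, inf]

Mod squares: a ≡ -21238, b ≡ -1839383. Check v ∈ {∞, 2, 7, 13, 17, 19, 29, 37, 41}.
v=19: a=19^-2·(≡1), b=19^0·(≡1) mod 19; (1|19)=+1, (1|19)=+1; (−1)^{-2·0·9}·(+1)^0·(+1)^-2 = +1.
v=41: a=41^3·(≡14), b=41^1·(≡21) mod 41; (14|41)=-1, (21|41)=+1; (−1)^{3·1·20}·(-1)^1·(+1)^3 = -1.
v=2: v_2(a)=1, v_2(b)=0; units ≡ 5, 1 (mod 8); ε·ε+αω+βω = 0·0+1·0+0·1 ≡ 0  ⇒  (a,b)_2 = +1.
v=∞: -21238 < 0 and -1839383 < 0  ⇒  (a,b)_∞ = -1.
v=37: a=37^1·(≡17), b=37^0·(≡19) mod 37; (17|37)=-1, (19|37)=-1; (−1)^{1·0·18}·(-1)^0·(-1)^1 = -1.
v=17: a=17^4·(≡5), b=17^1·(≡10) mod 17; (5|17)=-1, (10|17)=-1; (−1)^{4·1·8}·(-1)^1·(-1)^4 = -1.
v=13: a=13^4·(≡9), b=13^1·(≡3) mod 13; (9|13)=+1, (3|13)=+1; (−1)^{4·1·6}·(+1)^1·(+1)^4 = +1.
v=29: a=29^4·(≡11), b=29^1·(≡20) mod 29; (11|29)=-1, (20|29)=+1; (−1)^{4·1·14}·(-1)^1·(+1)^4 = -1.
v=7: a=7^-1·(≡4), b=7^-3·(≡4) mod 7; (4|7)=+1, (4|7)=+1; (−1)^{-1·-3·3}·(+1)^-3·(+1)^-1 = -1.
|Ram(-21238, -1839383)| = 6, even; anisotropic at {7, 17, 29, 37, 41, ∞}.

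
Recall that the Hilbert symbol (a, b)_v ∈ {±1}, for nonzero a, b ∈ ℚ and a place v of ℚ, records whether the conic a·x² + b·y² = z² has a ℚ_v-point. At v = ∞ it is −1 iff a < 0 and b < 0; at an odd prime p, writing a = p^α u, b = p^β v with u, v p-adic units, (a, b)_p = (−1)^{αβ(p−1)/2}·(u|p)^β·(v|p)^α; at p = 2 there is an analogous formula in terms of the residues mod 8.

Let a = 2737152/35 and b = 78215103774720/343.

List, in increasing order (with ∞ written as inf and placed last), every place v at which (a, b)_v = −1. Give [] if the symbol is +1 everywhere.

(a, b) ≡ (1155, 94710) mod (ℚ^×)²; places V = {2, 3, 5, 7, 11, 41, ∞}.
(a,b)_3: α=5, u≡1; β=7, v≡1 (mod 3); (1|3)=+1, (1|3)=+1; sign (−1)^1·+1^7·+1^5 = -1.
(a,b)_41: α=0, u≡15; β=1, v≡35 (mod 41); (15|41)=-1, (35|41)=-1; sign (−1)^0·-1^1·-1^0 = -1.
(a,b)_2: α=10, β=17; u≡3, v≡3 (mod 8); ε(u)ε(v)=1·1, αω(v)=10·1, βω(u)=17·1; sum ≡ 0  ⇒  +1.
(a,b)_7: α=-1, u≡1; β=-3, v≡3 (mod 7); (1|7)=+1, (3|7)=-1; sign (−1)^1·+1^-3·-1^-1 = +1.
(a,b)_5: α=-1, u≡1; β=1, v≡3 (mod 5); (1|5)=+1, (3|5)=-1; sign (−1)^0·+1^1·-1^-1 = -1.
(a,b)_11: α=1, u≡6; β=3, v≡6 (mod 11); (6|11)=-1, (6|11)=-1; sign (−1)^1·-1^3·-1^1 = -1.
(a,b)_∞: sgn(1155)=+, sgn(94710)=+, so +1.
(1155, 94710 / ℚ) ramifies at {3, 5, 11, 41}: a division algebra.

[3, 5, 11, 41]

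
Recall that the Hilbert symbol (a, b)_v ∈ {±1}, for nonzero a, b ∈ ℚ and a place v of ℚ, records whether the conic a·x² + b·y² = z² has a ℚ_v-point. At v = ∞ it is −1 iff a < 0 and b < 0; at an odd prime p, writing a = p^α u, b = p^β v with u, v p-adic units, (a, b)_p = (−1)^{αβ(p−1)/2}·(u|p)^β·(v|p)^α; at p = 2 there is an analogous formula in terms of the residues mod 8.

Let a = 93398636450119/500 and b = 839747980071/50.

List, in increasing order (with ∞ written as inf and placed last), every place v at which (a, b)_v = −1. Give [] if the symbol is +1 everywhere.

[5, 7, 11, 19]

(a, b) ≡ (2757755, 1102) mod (ℚ^×)²; places V = {2, 3, 5, 7, 11, 13, 19, 29, ∞}.
(a,b)_7: α=3, u≡3; β=2, v≡6 (mod 7); (3|7)=-1, (6|7)=-1; sign (−1)^0·-1^2·-1^3 = -1.
(a,b)_5: α=-3, u≡1; β=-2, v≡3 (mod 5); (1|5)=+1, (3|5)=-1; sign (−1)^0·+1^-2·-1^-3 = -1.
(a,b)_11: α=3, u≡4; β=2, v≡10 (mod 11); (4|11)=+1, (10|11)=-1; sign (−1)^0·+1^2·-1^3 = -1.
(a,b)_∞: sgn(2757755)=+, sgn(1102)=+, so +1.
(a,b)_19: α=1, u≡17; β=1, v≡11 (mod 19); (17|19)=+1, (11|19)=+1; sign (−1)^1·+1^1·+1^1 = -1.
(a,b)_29: α=1, u≡4; β=1, v≡24 (mod 29); (4|29)=+1, (24|29)=+1; sign (−1)^0·+1^1·+1^1 = +1.
(a,b)_3: α=0, u≡2; β=2, v≡1 (mod 3); (2|3)=-1, (1|3)=+1; sign (−1)^0·-1^2·+1^0 = +1.
(a,b)_2: α=-2, β=-1; u≡3, v≡7 (mod 8); ε(u)ε(v)=1·1, αω(v)=-2·0, βω(u)=-1·1; sum ≡ 0  ⇒  +1.
(a,b)_13: α=5, u≡10; β=4, v≡10 (mod 13); (10|13)=+1, (10|13)=+1; sign (−1)^0·+1^4·+1^5 = +1.
|Ram(2757755, 1102)| = 4, even; anisotropic at {5, 7, 11, 19}.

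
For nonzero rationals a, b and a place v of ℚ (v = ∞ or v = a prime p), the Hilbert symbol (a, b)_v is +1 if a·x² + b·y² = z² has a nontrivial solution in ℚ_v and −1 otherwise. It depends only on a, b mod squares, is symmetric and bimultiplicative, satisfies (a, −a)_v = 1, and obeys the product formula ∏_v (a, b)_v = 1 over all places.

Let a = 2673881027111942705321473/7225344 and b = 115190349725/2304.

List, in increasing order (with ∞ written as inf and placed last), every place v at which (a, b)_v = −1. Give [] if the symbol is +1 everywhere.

(a, b) ≡ (300817, 15943301) mod (ℚ^×)²; places V = {2, 3, 5, 7, 11, 17, 23, 29, 41, 53, ∞}.
(a,b)_41: α=3, u≡37; β=1, v≡14 (mod 41); (37|41)=+1, (14|41)=-1; sign (−1)^0·+1^1·-1^3 = -1.
(a,b)_23: α=3, u≡5; β=1, v≡4 (mod 23); (5|23)=-1, (4|23)=+1; sign (−1)^1·-1^1·+1^3 = +1.
(a,b)_3: α=-2, u≡1; β=-2, v≡2 (mod 3); (1|3)=+1, (2|3)=-1; sign (−1)^0·+1^-2·-1^-2 = +1.
(a,b)_17: α=2, u≡16; β=2, v≡13 (mod 17); (16|17)=+1, (13|17)=+1; sign (−1)^0·+1^2·+1^2 = +1.
(a,b)_11: α=5, u≡9; β=1, v≡3 (mod 11); (9|11)=+1, (3|11)=+1; sign (−1)^1·+1^1·+1^5 = -1.
(a,b)_5: α=0, u≡2; β=2, v≡1 (mod 5); (2|5)=-1, (1|5)=+1; sign (−1)^0·-1^2·+1^0 = +1.
(a,b)_∞: sgn(300817)=+, sgn(15943301)=+, so +1.
(a,b)_53: α=2, u≡1; β=1, v≡1 (mod 53); (1|53)=+1, (1|53)=+1; sign (−1)^0·+1^1·+1^2 = +1.
(a,b)_2: α=-14, β=-8; u≡1, v≡5 (mod 8); ε(u)ε(v)=0·0, αω(v)=-14·1, βω(u)=-8·0; sum ≡ 0  ⇒  +1.
(a,b)_7: α=-2, u≡6; β=0, v≡3 (mod 7); (6|7)=-1, (3|7)=-1; sign (−1)^0·-1^0·-1^-2 = +1.
(a,b)_29: α=3, u≡23; β=1, v≡25 (mod 29); (23|29)=+1, (25|29)=+1; sign (−1)^0·+1^1·+1^3 = +1.
(300817, 15943301 / ℚ) ramifies at {11, 41}: a division algebra.

[11, 41]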